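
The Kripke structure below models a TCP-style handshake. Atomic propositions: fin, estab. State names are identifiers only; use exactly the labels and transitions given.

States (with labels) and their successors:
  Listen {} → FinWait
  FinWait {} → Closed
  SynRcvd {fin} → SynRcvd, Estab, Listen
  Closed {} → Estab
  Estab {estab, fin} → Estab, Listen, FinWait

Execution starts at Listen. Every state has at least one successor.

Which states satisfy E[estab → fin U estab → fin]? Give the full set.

{Listen, FinWait, SynRcvd, Closed, Estab}

States satisfying estab → fin: {Listen, FinWait, SynRcvd, Closed, Estab}.
States satisfying E[estab → fin U estab → fin]: {Listen, FinWait, SynRcvd, Closed, Estab}.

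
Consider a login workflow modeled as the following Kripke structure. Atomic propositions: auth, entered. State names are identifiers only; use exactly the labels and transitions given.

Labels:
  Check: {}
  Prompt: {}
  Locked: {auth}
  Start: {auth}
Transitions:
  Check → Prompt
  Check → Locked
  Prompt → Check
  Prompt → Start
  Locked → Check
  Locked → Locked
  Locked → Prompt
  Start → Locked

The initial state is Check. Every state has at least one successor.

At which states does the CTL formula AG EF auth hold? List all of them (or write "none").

{Check, Prompt, Locked, Start}

States satisfying EF auth: {Check, Prompt, Locked, Start}.
States satisfying AG EF auth: {Check, Prompt, Locked, Start}.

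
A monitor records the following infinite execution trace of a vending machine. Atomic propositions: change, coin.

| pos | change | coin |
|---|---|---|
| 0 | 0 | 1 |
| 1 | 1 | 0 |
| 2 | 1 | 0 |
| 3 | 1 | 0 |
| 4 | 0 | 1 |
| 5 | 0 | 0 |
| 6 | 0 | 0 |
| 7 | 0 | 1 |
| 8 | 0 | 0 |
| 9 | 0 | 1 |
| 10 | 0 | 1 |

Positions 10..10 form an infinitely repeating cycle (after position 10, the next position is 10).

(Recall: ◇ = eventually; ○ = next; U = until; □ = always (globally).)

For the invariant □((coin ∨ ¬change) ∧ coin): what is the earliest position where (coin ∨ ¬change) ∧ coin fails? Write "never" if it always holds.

Check (coin ∨ ¬change) ∧ coin at each position in order: 0 ✓.
At position 1 the labels are {change}, so (coin ∨ ¬change) ∧ coin is false there. This is the first violation.

1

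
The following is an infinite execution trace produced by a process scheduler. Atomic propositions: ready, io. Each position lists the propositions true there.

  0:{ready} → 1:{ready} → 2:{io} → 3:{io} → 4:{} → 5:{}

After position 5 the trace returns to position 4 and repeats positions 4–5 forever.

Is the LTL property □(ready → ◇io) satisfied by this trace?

ready → ◇io holds at every position 0..5, and those are all positions ever visited, so □(ready → ◇io) holds.
Positions where ready holds: 0, 1.
Check ◇io at each: 0→ok, 1→ok.

Holds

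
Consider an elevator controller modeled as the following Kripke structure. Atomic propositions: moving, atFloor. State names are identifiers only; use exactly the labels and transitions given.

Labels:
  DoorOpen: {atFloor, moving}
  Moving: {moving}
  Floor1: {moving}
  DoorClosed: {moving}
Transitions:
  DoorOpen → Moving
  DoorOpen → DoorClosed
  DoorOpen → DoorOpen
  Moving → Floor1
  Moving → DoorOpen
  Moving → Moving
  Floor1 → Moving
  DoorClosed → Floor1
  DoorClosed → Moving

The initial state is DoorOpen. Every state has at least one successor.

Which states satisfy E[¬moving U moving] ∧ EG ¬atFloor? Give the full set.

{Moving, Floor1, DoorClosed}

States satisfying ¬moving: ∅.
States satisfying moving: {DoorOpen, Moving, Floor1, DoorClosed}.
States satisfying E[¬moving U moving]: {DoorOpen, Moving, Floor1, DoorClosed}.
States satisfying ¬atFloor: {Moving, Floor1, DoorClosed}.
States satisfying EG ¬atFloor: {Moving, Floor1, DoorClosed}.
States satisfying E[¬moving U moving] ∧ EG ¬atFloor: {Moving, Floor1, DoorClosed}.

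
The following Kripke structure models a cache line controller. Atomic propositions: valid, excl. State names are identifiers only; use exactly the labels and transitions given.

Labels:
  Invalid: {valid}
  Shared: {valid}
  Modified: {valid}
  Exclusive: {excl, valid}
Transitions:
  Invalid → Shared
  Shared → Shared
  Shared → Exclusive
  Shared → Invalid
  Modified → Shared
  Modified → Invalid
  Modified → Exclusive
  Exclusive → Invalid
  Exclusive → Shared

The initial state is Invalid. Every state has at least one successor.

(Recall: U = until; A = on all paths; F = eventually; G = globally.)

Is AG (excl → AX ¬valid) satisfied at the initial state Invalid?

Violated

States satisfying excl → AX ¬valid: {Invalid, Shared, Modified}.
States satisfying AG (excl → AX ¬valid): ∅.
Exclusive is reachable from Invalid and violates excl → AX ¬valid, so AG fails at Invalid.
Invalid ∉ Sat(AG (excl → AX ¬valid)).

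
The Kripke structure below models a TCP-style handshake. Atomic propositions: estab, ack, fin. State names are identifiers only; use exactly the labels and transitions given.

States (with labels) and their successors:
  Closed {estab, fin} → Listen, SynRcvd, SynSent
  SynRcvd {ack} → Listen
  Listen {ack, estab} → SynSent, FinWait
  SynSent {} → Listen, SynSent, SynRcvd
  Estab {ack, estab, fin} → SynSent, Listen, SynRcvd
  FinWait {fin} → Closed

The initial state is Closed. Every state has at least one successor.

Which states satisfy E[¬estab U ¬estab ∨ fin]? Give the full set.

{Closed, SynRcvd, SynSent, Estab, FinWait}

States satisfying ¬estab: {SynRcvd, SynSent, FinWait}.
States satisfying ¬estab ∨ fin: {Closed, SynRcvd, SynSent, Estab, FinWait}.
States satisfying E[¬estab U ¬estab ∨ fin]: {Closed, SynRcvd, SynSent, Estab, FinWait}.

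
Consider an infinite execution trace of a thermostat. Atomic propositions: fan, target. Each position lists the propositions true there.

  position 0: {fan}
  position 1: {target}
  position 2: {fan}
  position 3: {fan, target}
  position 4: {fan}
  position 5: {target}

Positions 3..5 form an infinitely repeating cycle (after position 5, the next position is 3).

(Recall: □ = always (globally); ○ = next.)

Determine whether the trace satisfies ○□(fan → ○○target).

No

The position after 0 is 1; □(fan → ○○target) is false there.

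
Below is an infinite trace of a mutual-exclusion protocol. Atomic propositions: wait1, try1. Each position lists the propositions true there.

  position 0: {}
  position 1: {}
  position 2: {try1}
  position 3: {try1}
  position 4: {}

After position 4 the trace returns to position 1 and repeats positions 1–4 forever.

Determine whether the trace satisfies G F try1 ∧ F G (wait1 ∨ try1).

Does not hold

F try1 holds at every position 0..4, and those are all positions ever visited, so G F try1 holds.
G (wait1 ∨ try1) is false at every position 0..4, so it never becomes true and F G (wait1 ∨ try1) fails.
At position 0: G F try1 is true; F G (wait1 ∨ try1) is false; so G F try1 ∧ F G (wait1 ∨ try1) is false.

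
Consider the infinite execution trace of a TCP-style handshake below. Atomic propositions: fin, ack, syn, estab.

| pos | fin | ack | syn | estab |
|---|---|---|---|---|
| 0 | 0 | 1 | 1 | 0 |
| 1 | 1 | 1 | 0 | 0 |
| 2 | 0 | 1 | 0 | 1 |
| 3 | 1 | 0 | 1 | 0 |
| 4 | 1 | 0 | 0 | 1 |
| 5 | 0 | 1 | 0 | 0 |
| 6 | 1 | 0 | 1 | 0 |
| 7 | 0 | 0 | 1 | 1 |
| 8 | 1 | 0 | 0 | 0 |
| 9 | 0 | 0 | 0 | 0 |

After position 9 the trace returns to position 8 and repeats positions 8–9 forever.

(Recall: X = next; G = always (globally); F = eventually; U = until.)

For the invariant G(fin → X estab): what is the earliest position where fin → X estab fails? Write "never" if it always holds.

4

Check fin → X estab at each position in order: 0 ✓, 1 ✓, 2 ✓, 3 ✓.
At position 4 the labels are {estab, fin} and the next position 5 has {ack}, so fin → X estab is false there. This is the first violation.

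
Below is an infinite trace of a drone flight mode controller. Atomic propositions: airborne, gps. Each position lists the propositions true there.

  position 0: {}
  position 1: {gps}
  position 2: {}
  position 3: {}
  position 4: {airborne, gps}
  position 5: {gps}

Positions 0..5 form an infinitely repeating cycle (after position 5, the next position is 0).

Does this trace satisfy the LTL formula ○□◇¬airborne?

Holds

The position after 0 is 1; □◇¬airborne is true there.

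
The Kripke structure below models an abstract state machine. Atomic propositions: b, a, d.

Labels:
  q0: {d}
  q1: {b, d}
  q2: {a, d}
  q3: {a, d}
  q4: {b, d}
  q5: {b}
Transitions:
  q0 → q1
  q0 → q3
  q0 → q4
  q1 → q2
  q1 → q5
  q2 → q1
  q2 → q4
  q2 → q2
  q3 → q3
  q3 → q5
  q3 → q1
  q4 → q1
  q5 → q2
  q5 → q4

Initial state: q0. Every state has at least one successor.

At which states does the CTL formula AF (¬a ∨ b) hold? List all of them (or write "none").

States satisfying ¬a ∨ b: {q0, q1, q4, q5}.
States satisfying AF (¬a ∨ b): {q0, q1, q4, q5}.

{q0, q1, q4, q5}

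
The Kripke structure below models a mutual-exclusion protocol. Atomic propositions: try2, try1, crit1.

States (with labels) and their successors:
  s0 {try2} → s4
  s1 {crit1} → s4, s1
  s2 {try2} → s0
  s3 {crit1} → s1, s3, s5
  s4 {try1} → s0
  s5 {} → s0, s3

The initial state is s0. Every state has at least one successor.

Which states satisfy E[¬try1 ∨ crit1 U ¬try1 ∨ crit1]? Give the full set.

States satisfying ¬try1 ∨ crit1: {s0, s1, s2, s3, s5}.
States satisfying E[¬try1 ∨ crit1 U ¬try1 ∨ crit1]: {s0, s1, s2, s3, s5}.

{s0, s1, s2, s3, s5}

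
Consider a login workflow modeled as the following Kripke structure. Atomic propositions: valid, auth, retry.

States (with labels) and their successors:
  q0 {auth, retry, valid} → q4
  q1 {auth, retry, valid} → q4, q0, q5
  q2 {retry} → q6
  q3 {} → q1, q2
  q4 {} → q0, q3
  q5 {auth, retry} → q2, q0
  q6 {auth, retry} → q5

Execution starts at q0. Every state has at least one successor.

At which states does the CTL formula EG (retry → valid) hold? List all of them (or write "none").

States satisfying retry → valid: {q0, q1, q3, q4}.
States satisfying EG (retry → valid): {q0, q1, q3, q4}.

{q0, q1, q3, q4}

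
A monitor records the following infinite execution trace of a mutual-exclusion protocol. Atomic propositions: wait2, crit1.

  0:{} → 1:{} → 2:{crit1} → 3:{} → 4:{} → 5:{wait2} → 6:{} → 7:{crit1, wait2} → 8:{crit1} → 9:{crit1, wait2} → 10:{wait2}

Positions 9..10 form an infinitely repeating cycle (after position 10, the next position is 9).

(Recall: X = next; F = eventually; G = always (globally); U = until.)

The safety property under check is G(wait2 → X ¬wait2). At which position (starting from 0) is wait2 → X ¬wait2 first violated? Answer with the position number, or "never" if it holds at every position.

9

Check wait2 → X ¬wait2 at each position in order: 0 ✓, 1 ✓, 2 ✓, 3 ✓, 4 ✓, 5 ✓, 6 ✓, 7 ✓, 8 ✓.
At position 9 the labels are {crit1, wait2} and the next position 10 has {wait2}, so wait2 → X ¬wait2 is false there. This is the first violation.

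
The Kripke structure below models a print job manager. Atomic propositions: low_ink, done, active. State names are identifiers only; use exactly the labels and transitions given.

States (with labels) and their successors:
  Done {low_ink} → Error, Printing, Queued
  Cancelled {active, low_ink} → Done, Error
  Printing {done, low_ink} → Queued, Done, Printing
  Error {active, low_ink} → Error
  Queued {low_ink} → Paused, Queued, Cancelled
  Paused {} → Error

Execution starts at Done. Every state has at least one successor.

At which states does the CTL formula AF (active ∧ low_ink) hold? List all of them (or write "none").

States satisfying active ∧ low_ink: {Cancelled, Error}.
States satisfying AF (active ∧ low_ink): {Cancelled, Error, Paused}.

{Cancelled, Error, Paused}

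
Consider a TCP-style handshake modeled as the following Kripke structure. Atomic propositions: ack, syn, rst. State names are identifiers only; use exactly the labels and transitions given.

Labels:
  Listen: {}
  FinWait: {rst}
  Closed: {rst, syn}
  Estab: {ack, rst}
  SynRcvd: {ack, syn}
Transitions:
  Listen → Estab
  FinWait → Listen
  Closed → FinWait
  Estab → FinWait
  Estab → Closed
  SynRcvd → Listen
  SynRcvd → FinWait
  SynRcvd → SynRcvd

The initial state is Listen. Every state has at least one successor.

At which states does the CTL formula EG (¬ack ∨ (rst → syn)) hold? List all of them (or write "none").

{SynRcvd}

States satisfying ¬ack ∨ (rst → syn): {Listen, FinWait, Closed, SynRcvd}.
States satisfying EG (¬ack ∨ (rst → syn)): {SynRcvd}.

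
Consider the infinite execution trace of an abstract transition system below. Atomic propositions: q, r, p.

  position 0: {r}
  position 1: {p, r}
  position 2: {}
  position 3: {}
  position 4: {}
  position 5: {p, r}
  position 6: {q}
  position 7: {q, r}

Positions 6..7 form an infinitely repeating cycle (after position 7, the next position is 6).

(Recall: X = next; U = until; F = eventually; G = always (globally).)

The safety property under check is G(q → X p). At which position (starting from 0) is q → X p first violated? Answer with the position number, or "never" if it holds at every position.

6

Check q → X p at each position in order: 0 ✓, 1 ✓, 2 ✓, 3 ✓, 4 ✓, 5 ✓.
At position 6 the labels are {q} and the next position 7 has {q, r}, so q → X p is false there. This is the first violation.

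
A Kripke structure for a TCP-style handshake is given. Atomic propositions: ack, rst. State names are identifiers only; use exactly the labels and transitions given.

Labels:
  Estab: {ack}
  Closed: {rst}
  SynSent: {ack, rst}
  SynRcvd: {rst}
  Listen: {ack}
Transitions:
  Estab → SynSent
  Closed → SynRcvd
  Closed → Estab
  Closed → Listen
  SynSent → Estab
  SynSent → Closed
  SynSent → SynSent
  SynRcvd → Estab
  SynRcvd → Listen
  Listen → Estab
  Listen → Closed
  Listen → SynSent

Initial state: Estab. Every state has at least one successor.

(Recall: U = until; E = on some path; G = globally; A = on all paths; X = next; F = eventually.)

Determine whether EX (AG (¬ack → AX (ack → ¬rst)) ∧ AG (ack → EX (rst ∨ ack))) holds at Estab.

States satisfying EX (AG (¬ack → AX (ack → ¬rst)) ∧ AG (ack → EX (rst ∨ ack))): {Estab, Closed, SynSent, SynRcvd, Listen}.
Estab ∈ Sat(EX (AG (¬ack → AX (ack → ¬rst)) ∧ AG (ack → EX (rst ∨ ack)))).

Satisfied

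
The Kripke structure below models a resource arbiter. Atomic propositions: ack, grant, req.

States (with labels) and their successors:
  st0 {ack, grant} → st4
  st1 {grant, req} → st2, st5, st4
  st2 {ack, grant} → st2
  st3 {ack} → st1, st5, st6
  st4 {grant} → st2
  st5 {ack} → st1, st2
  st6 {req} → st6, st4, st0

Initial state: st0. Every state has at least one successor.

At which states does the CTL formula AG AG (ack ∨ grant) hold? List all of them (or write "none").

States satisfying AG (ack ∨ grant): {st0, st1, st2, st4, st5}.
States satisfying AG AG (ack ∨ grant): {st0, st1, st2, st4, st5}.

{st0, st1, st2, st4, st5}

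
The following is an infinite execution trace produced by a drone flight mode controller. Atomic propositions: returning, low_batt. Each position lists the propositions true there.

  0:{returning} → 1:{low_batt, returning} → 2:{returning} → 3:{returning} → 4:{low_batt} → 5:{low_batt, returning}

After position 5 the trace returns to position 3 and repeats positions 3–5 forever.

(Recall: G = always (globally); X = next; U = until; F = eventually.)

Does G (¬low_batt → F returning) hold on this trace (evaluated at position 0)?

¬low_batt → F returning holds at every position 0..5, and those are all positions ever visited, so G (¬low_batt → F returning) holds.
Positions where ¬low_batt holds: 0, 2, 3.
Check F returning at each: 0→ok, 2→ok, 3→ok.

Satisfied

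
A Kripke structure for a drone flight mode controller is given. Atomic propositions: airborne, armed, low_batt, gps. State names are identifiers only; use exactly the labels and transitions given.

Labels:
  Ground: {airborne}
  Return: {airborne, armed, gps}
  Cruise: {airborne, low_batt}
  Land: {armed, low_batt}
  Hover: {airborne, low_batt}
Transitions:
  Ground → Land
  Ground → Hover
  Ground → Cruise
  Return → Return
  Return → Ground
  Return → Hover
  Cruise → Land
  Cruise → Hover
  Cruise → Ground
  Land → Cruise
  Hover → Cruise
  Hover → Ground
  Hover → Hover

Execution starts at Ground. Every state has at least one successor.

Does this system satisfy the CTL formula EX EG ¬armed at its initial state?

Yes

States satisfying EG ¬armed: {Ground, Cruise, Hover}.
States satisfying EX EG ¬armed: {Ground, Return, Cruise, Land, Hover}.
Ground ∈ Sat(EX EG ¬armed).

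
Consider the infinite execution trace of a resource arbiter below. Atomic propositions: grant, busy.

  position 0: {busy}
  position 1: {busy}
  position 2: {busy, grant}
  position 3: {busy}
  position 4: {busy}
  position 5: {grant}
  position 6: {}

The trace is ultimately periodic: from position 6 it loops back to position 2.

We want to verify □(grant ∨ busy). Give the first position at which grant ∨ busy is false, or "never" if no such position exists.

6

Check grant ∨ busy at each position in order: 0 ✓, 1 ✓, 2 ✓, 3 ✓, 4 ✓, 5 ✓.
At position 6 the labels are {}, so grant ∨ busy is false there. This is the first violation.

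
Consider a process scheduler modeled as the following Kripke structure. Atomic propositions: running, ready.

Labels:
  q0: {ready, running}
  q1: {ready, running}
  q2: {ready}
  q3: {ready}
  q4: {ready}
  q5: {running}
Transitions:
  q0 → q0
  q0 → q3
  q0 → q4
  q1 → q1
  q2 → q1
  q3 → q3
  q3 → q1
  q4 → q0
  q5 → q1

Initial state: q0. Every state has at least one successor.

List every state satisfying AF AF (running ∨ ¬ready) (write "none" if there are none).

{q0, q1, q2, q4, q5}

States satisfying AF (running ∨ ¬ready): {q0, q1, q2, q4, q5}.
States satisfying AF AF (running ∨ ¬ready): {q0, q1, q2, q4, q5}.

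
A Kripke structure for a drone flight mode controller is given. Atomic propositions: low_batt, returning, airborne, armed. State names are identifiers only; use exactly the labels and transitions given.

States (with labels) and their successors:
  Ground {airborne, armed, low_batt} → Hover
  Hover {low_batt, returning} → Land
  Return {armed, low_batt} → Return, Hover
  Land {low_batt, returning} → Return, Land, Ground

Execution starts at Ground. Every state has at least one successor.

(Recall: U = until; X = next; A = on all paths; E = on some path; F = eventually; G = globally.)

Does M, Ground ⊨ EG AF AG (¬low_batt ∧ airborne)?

States satisfying AF AG (¬low_batt ∧ airborne): ∅.
States satisfying EG AF AG (¬low_batt ∧ airborne): ∅.
No suitable path/successor from Ground witnesses the formula.
Ground ∉ Sat(EG AF AG (¬low_batt ∧ airborne)).

No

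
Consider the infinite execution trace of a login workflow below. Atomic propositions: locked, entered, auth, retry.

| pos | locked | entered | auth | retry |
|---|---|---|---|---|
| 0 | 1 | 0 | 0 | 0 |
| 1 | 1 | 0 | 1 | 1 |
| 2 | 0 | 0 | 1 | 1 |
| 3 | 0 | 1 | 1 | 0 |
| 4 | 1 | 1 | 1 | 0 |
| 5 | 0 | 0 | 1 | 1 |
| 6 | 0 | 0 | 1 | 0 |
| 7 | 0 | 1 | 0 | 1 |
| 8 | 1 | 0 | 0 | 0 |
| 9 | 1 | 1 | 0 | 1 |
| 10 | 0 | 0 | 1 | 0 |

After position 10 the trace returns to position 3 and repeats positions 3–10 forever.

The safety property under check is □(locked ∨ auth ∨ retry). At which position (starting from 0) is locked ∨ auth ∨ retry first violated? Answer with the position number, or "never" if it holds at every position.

locked ∨ auth ∨ retry holds at every position 0..10, and those are all the positions the trace ever visits, so the invariant □(locked ∨ auth ∨ retry) is never violated.

never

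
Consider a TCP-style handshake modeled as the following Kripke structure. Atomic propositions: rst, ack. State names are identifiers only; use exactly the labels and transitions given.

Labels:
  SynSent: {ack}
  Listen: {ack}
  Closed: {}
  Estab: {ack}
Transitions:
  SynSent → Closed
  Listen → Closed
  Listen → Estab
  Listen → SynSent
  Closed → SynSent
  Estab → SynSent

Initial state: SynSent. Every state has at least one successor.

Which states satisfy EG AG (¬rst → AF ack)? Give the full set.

{SynSent, Listen, Closed, Estab}

States satisfying AG (¬rst → AF ack): {SynSent, Listen, Closed, Estab}.
States satisfying EG AG (¬rst → AF ack): {SynSent, Listen, Closed, Estab}.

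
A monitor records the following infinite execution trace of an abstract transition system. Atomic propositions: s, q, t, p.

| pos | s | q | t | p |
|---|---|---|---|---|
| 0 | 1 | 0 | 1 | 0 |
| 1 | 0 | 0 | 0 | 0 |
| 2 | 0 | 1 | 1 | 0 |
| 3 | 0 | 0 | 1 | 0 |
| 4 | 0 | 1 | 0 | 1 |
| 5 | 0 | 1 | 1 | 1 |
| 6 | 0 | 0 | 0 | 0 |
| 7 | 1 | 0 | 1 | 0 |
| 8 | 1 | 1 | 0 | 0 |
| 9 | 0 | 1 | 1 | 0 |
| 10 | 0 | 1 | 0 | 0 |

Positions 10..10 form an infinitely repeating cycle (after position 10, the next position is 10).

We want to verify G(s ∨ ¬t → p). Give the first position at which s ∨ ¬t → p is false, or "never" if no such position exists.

0

At position 0 the labels are {s, t}, so s ∨ ¬t → p is false there. This is the first violation.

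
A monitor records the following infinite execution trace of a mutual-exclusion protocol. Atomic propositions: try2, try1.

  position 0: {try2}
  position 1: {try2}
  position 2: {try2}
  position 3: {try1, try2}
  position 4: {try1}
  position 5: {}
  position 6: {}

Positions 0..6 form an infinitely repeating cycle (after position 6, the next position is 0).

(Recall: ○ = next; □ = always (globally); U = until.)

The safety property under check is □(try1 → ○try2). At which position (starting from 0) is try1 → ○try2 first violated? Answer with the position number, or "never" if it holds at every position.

3

Check try1 → ○try2 at each position in order: 0 ✓, 1 ✓, 2 ✓.
At position 3 the labels are {try1, try2} and the next position 4 has {try1}, so try1 → ○try2 is false there. This is the first violation.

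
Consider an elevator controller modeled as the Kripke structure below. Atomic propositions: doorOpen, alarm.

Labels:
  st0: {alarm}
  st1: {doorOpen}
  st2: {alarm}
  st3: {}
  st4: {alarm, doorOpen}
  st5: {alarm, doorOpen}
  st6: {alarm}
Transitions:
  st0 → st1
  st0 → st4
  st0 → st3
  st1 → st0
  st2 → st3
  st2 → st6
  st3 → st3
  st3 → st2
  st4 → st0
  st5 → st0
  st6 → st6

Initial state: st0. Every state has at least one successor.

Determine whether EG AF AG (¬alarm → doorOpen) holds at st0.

Violated

States satisfying AF AG (¬alarm → doorOpen): {st6}.
States satisfying EG AF AG (¬alarm → doorOpen): {st6}.
No suitable path/successor from st0 witnesses the formula.
st0 ∉ Sat(EG AF AG (¬alarm → doorOpen)).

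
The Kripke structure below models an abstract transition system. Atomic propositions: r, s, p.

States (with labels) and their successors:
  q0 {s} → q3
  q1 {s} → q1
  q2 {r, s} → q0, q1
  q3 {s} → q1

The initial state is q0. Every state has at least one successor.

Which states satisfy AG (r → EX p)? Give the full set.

States satisfying r → EX p: {q0, q1, q3}.
States satisfying AG (r → EX p): {q0, q1, q3}.

{q0, q1, q3}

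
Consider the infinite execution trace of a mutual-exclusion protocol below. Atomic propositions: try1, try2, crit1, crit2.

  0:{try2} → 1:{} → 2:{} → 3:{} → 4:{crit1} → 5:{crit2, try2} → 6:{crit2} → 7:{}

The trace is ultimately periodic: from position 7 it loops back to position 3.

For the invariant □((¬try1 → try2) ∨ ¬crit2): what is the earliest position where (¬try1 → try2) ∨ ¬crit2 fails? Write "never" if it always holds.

Check (¬try1 → try2) ∨ ¬crit2 at each position in order: 0 ✓, 1 ✓, 2 ✓, 3 ✓, 4 ✓, 5 ✓.
At position 6 the labels are {crit2}, so (¬try1 → try2) ∨ ¬crit2 is false there. This is the first violation.

6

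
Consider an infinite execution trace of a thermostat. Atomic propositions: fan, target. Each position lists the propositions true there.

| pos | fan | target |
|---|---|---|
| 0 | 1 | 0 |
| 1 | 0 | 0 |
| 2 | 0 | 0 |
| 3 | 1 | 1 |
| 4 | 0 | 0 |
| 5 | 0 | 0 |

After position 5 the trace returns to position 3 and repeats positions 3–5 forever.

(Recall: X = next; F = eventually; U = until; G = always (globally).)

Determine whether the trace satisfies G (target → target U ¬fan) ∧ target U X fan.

No

target → target U ¬fan holds at every position 0..5, and those are all positions ever visited, so G (target → target U ¬fan) holds.
Positions where target holds: 3.
Check target U ¬fan at each: 3→ok.
Walking from position 0: at position 0, X fan has not yet held and target fails, so target U X fan is false.
At position 0: G (target → target U ¬fan) is true; target U X fan is false; so G (target → target U ¬fan) ∧ target U X fan is false.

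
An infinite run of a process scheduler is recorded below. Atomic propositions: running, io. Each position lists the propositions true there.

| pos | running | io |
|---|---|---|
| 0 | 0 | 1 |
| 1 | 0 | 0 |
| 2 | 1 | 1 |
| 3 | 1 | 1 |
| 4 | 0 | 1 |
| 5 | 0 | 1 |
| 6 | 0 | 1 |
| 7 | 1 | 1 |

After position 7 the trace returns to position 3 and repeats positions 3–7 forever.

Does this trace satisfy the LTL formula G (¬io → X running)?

¬io → X running holds at every position 0..7, and those are all positions ever visited, so G (¬io → X running) holds.
Positions where ¬io holds: 1.
Check X running at each: 1→ok.

Yes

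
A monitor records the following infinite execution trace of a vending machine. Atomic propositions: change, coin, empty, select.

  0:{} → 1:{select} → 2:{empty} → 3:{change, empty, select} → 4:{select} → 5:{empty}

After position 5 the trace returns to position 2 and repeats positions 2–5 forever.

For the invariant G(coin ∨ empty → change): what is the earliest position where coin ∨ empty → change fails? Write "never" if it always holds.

Check coin ∨ empty → change at each position in order: 0 ✓, 1 ✓.
At position 2 the labels are {empty}, so coin ∨ empty → change is false there. This is the first violation.

2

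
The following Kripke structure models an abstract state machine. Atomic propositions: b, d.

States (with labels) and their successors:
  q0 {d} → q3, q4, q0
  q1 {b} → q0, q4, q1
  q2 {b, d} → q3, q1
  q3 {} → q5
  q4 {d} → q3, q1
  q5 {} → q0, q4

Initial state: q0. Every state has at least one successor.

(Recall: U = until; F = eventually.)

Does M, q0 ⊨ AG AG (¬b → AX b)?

Does not hold

States satisfying AG (¬b → AX b): ∅.
States satisfying AG AG (¬b → AX b): ∅.
q0 is reachable from q0 and violates AG (¬b → AX b), so AG fails at q0.
q0 ∉ Sat(AG AG (¬b → AX b)).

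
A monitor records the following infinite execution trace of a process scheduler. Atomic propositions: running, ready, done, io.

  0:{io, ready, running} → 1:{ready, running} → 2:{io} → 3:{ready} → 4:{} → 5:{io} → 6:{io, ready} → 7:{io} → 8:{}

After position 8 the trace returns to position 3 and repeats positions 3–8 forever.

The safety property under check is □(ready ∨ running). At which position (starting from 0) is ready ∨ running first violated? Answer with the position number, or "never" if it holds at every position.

2

Check ready ∨ running at each position in order: 0 ✓, 1 ✓.
At position 2 the labels are {io}, so ready ∨ running is false there. This is the first violation.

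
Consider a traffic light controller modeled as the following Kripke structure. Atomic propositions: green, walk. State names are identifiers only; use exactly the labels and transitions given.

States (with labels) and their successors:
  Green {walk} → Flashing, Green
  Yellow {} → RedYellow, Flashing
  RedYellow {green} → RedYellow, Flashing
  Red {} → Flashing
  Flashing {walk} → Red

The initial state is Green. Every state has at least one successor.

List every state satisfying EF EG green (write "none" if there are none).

{Yellow, RedYellow}

States satisfying EG green: {RedYellow}.
States satisfying EF EG green: {Yellow, RedYellow}.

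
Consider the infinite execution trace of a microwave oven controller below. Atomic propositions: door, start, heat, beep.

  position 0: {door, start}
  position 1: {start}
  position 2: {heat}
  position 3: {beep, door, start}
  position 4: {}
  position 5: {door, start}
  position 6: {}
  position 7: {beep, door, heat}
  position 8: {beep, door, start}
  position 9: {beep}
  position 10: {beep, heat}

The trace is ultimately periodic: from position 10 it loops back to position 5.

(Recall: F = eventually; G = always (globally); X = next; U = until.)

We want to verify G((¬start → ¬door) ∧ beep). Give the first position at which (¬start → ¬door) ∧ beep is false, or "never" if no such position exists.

0

At position 0 the labels are {door, start}, so (¬start → ¬door) ∧ beep is false there. This is the first violation.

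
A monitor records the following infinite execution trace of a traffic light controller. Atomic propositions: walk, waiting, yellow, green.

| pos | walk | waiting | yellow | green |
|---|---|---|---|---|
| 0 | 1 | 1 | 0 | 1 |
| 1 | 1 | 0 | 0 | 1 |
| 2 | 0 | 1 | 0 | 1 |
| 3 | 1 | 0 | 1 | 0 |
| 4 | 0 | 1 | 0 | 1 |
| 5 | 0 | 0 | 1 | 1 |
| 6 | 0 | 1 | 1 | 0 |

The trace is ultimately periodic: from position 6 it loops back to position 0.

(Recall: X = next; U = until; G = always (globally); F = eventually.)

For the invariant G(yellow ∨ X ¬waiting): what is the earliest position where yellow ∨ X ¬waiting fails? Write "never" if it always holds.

1

Check yellow ∨ X ¬waiting at each position in order: 0 ✓.
At position 1 the labels are {green, walk} and the next position 2 has {green, waiting}, so yellow ∨ X ¬waiting is false there. This is the first violation.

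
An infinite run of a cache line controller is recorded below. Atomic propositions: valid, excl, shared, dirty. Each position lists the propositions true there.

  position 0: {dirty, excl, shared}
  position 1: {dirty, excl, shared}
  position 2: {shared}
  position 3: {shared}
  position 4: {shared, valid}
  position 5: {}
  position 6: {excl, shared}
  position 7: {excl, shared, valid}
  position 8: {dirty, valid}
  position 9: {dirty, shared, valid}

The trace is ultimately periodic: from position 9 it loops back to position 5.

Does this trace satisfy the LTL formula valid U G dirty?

Walking from position 0: at position 0, G dirty has not yet held and valid fails, so valid U G dirty is false.

No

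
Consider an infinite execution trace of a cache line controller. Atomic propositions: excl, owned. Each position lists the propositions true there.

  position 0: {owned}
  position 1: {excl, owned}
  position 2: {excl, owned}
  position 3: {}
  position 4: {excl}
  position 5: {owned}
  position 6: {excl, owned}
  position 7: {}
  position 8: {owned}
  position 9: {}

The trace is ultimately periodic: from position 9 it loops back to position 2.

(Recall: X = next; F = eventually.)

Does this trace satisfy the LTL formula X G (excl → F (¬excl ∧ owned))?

Satisfied

The position after 0 is 1; G (excl → F (¬excl ∧ owned)) is true there.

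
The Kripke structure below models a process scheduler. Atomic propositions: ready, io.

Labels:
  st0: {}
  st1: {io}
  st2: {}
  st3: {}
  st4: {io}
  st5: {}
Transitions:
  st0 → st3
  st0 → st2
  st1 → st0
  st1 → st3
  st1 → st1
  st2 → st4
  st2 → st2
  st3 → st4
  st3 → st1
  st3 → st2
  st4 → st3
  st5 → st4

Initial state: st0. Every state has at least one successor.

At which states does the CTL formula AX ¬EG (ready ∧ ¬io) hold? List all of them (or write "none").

{st0, st1, st2, st3, st4, st5}

States satisfying ¬EG (ready ∧ ¬io): {st0, st1, st2, st3, st4, st5}.
States satisfying AX ¬EG (ready ∧ ¬io): {st0, st1, st2, st3, st4, st5}.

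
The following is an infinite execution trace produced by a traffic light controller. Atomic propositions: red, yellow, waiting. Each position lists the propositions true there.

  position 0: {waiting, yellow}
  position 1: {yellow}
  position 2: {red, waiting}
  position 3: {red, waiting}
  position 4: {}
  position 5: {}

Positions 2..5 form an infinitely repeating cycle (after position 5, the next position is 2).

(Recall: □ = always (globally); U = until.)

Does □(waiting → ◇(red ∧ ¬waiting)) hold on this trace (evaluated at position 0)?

No

waiting → ◇(red ∧ ¬waiting) must hold at every position from 0 onward. It fails at position 0, so □(waiting → ◇(red ∧ ¬waiting)) is false.
Positions where waiting holds: 0, 2, 3.
Check ◇(red ∧ ¬waiting) at each: 0→fails, 2→fails, 3→fails.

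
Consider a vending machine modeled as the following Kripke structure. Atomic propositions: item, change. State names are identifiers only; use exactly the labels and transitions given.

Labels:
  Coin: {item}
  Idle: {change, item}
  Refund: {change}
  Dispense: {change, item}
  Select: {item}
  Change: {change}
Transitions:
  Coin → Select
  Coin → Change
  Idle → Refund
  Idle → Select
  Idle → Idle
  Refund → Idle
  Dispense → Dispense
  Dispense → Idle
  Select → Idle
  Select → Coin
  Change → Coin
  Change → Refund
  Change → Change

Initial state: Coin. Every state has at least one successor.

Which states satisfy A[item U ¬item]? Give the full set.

{Refund, Change}

States satisfying item: {Coin, Idle, Dispense, Select}.
States satisfying ¬item: {Refund, Change}.
States satisfying A[item U ¬item]: {Refund, Change}.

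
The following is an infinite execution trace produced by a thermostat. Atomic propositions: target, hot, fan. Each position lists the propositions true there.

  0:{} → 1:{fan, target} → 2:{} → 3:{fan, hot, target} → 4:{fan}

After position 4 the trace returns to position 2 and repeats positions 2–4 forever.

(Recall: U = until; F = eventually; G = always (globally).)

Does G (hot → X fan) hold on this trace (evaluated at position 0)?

Yes

hot → X fan holds at every position 0..4, and those are all positions ever visited, so G (hot → X fan) holds.
Positions where hot holds: 3.
Check X fan at each: 3→ok.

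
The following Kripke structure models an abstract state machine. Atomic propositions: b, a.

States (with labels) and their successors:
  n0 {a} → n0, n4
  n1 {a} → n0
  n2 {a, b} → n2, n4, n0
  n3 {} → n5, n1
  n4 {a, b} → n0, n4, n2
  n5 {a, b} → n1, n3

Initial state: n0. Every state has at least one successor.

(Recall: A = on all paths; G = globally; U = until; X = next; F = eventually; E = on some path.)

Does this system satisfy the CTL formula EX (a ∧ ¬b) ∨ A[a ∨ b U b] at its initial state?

States satisfying a ∧ ¬b: {n0, n1}.
States satisfying EX (a ∧ ¬b): {n0, n1, n2, n3, n4, n5}.
States satisfying a ∨ b: {n0, n1, n2, n4, n5}.
States satisfying b: {n2, n4, n5}.
States satisfying A[a ∨ b U b]: {n2, n4, n5}.
States satisfying EX (a ∧ ¬b) ∨ A[a ∨ b U b]: {n0, n1, n2, n3, n4, n5}.
n0 ∈ Sat(EX (a ∧ ¬b) ∨ A[a ∨ b U b]).

Yes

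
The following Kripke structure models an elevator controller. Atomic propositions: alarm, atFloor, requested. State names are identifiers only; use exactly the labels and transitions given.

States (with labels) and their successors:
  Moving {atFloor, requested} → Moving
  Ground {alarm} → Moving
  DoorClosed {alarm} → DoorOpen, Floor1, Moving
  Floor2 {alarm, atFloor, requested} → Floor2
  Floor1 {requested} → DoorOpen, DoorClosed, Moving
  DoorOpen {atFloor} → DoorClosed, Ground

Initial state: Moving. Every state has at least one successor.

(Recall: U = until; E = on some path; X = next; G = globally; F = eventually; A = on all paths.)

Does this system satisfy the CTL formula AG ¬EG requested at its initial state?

States satisfying ¬EG requested: {Ground, DoorClosed, DoorOpen}.
States satisfying AG ¬EG requested: ∅.
Moving is reachable from Moving and violates ¬EG requested, so AG fails at Moving.
Moving ∉ Sat(AG ¬EG requested).

Does not hold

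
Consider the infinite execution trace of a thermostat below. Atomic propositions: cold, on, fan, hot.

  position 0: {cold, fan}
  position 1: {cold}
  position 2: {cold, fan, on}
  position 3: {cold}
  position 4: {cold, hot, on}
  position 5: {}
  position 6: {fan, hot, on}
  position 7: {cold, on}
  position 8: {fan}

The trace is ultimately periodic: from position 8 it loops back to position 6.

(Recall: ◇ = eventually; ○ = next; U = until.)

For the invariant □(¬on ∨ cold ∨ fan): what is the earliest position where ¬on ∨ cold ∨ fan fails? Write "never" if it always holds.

never

¬on ∨ cold ∨ fan holds at every position 0..8, and those are all the positions the trace ever visits, so the invariant □(¬on ∨ cold ∨ fan) is never violated.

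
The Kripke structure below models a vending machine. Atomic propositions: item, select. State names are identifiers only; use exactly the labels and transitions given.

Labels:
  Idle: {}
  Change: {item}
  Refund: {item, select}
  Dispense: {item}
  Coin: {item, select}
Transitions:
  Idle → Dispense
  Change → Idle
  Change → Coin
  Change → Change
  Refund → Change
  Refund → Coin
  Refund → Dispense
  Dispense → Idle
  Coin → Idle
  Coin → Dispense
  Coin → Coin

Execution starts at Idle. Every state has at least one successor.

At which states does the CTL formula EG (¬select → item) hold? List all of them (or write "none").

{Change, Refund, Coin}

States satisfying ¬select → item: {Change, Refund, Dispense, Coin}.
States satisfying EG (¬select → item): {Change, Refund, Coin}.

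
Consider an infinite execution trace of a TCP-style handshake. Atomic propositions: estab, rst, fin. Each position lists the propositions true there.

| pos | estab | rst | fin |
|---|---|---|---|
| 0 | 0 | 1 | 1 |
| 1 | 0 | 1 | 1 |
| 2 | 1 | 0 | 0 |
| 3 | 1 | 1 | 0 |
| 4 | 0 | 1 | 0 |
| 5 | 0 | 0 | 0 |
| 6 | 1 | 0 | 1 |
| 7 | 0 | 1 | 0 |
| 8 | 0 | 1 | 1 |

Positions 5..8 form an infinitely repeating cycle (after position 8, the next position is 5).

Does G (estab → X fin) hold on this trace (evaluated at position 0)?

estab → X fin must hold at every position from 0 onward. It fails at position 2, so G (estab → X fin) is false.
Positions where estab holds: 2, 3, 6.
Check X fin at each: 2→fails, 3→fails, 6→fails.

Does not hold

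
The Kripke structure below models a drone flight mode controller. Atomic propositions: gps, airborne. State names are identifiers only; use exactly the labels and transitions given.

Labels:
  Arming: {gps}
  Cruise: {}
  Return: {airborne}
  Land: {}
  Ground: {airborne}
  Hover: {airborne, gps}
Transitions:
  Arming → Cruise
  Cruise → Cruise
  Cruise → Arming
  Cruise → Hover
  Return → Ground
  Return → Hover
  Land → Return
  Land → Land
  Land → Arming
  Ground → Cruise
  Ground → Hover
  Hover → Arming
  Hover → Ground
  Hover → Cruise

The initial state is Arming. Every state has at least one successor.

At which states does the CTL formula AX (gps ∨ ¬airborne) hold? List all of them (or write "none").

States satisfying gps ∨ ¬airborne: {Arming, Cruise, Land, Hover}.
States satisfying AX (gps ∨ ¬airborne): {Arming, Cruise, Ground}.

{Arming, Cruise, Ground}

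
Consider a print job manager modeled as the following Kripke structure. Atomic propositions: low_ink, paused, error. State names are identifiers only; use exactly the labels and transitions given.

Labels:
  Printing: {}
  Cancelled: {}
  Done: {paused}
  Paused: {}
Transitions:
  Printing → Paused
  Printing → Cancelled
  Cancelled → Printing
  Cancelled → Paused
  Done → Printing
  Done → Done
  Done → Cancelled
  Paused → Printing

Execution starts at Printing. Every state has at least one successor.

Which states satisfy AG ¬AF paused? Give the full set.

States satisfying ¬AF paused: {Printing, Cancelled, Paused}.
States satisfying AG ¬AF paused: {Printing, Cancelled, Paused}.

{Printing, Cancelled, Paused}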